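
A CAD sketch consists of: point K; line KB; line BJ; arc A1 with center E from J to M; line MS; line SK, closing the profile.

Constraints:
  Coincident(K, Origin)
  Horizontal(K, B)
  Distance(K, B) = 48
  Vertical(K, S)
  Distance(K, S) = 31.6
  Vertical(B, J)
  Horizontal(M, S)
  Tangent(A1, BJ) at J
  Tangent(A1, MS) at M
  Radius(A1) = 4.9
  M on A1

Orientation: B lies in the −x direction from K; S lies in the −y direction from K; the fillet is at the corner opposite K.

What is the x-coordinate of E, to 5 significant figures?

-43.100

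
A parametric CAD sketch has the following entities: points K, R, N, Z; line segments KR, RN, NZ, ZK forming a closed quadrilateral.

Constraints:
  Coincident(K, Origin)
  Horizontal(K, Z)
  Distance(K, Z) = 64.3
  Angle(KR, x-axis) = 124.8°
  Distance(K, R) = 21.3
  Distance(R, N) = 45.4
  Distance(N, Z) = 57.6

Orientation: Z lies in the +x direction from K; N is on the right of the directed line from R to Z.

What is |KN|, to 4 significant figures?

24.21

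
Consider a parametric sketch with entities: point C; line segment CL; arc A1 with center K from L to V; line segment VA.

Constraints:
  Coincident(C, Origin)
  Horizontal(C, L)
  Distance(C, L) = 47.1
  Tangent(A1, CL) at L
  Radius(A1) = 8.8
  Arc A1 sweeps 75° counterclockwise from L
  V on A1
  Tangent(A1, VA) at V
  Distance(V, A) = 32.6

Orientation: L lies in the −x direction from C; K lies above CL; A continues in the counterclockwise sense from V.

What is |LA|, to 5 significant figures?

41.614

On A1, L sits at bearing -90° from K; a 75° counterclockwise sweep puts V at bearing -15°, so V = K + 8.8·(cos -15°, sin -15°) = (-38.600, 6.5224). The tangent condition forces KV to be normal to VA, so VA runs along (−sin -15°, cos -15°); with |VA| = 32.6, A = (-30.162, 38.012). Then |LA| = |A − L| = 41.614.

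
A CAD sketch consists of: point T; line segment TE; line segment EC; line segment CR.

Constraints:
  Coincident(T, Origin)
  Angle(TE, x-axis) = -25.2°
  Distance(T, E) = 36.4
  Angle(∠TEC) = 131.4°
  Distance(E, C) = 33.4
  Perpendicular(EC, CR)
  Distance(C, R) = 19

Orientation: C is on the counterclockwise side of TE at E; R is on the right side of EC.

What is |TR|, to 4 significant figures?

73.80

T is at the origin; TE runs at -25.2° with length 36.4, so E = 36.4·(cos -25.2°, sin -25.2°) = (32.94, -15.50). ∠TEC = 131.4°, so EC runs at -25.2° + (180° − 131.4°) = 23.40° from the x-axis; with |EC| = 33.4, C = E + 33.4·(cos 23.40°, sin 23.40°) = (63.59, -2.234). EC is perpendicular to CR; with |CR| = 19.0 on the right of EC, R = C + 19.0·(0.3971, -0.9178) = (71.13, -19.67). Then |TR| = |R − T| = 73.80.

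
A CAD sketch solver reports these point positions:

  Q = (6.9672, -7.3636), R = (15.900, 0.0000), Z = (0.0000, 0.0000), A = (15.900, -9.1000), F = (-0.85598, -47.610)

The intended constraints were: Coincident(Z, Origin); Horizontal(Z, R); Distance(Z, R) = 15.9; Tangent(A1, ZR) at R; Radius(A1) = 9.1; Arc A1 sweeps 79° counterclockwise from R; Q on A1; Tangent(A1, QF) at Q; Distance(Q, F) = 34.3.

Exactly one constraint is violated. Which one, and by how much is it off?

Distance(Q, F) = 34.3 — off by 6.70.

Z = (0.00, 0.00) ✓; Z.y = 0.00, R.y = 0.00 ✓; |ZR| = 15.90 ✓; ∠(AR, RZ) = 90.00° ✓; |AR| = 9.100 ✓; bearing(A→Q) − bearing(A→R) = 79.00° ✓; |AQ| = 9.100 ✓; ∠(AQ, QF) = 90.00° ✓; |QF| = 41.00 ✗.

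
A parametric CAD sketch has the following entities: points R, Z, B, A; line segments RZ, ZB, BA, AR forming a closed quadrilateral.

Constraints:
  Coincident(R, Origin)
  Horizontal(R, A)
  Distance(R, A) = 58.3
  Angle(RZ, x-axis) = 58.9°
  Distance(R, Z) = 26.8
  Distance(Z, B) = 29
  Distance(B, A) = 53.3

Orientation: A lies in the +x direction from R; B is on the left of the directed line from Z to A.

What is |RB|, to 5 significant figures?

55.719

R is at the origin; R and A share the same y with |RA| = 58.3 and A in +x, so A = (58.3, 0). RZ runs at 58.9° with |RZ| = 26.8, so Z = (13.843, 22.948). B is determined by |ZB| = 29.0 and |BA| = 53.3 together: it lies at the intersection of circle(Z, 29.0) and circle(A, 53.3). With |ZA| = 50.030, the foot of the radical line on ZA is 5.0283 from Z and the perpendicular offset is √(29.0² − 5.0283²) = 28.561. Taking the left-of-ZA solution: B = (31.412, 46.021).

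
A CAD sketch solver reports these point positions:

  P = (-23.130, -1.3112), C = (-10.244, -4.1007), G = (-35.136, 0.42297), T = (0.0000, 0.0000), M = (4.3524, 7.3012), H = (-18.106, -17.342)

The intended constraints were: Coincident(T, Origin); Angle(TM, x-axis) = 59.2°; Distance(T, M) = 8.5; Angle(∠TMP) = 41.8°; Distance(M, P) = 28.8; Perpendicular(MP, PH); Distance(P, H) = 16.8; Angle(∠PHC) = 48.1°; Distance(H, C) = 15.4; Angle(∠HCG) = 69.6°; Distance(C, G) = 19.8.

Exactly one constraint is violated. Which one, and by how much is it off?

Distance(C, G) = 19.8 — off by 5.50.

T = (0.00, 0.00) ✓; TM at 59.20° ✓; |TM| = 8.500 ✓; ∠TMP = 41.80° ✓; |MP| = 28.80 ✓; ∠(MP, PH) = 90.00° ✓; |PH| = 16.80 ✓; ∠PHC = 48.10° ✓; |HC| = 15.40 ✓; ∠HCG = 69.60° ✓; |CG| = 25.30 ✗.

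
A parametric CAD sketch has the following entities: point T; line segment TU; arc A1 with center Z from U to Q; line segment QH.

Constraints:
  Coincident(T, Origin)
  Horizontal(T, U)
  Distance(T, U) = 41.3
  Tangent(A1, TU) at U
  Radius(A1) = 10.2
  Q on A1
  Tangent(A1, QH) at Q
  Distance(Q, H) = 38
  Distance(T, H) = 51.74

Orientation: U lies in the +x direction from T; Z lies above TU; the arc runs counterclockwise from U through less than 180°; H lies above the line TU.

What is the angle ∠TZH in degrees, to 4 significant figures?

78.27°

Checks: T.y = 0.00, U.y = 0.00 ✓; |ZQ| = 10.20 ✓; ∠(ZQ, QH) = 90.00° ✓; |QH| = 38.00 ✓; |TH| = 51.74 ✓.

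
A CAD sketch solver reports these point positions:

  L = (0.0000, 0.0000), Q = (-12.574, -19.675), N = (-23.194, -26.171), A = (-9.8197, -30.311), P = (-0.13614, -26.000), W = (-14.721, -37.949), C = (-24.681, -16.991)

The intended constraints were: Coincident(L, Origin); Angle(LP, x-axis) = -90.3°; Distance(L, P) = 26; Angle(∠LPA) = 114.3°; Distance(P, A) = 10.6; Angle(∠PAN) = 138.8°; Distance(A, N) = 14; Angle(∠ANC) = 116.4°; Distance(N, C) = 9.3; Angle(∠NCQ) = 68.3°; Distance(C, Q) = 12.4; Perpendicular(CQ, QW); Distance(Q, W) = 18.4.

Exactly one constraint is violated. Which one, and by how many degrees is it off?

Perpendicular(CQ, QW) — off by 5.80°.

L = (0.00, 0.00) ✓; LP at -90.30° ✓; |LP| = 26.00 ✓; ∠LPA = 114.3° ✓; |PA| = 10.60 ✓; ∠PAN = 138.8° ✓; |AN| = 14.00 ✓; ∠ANC = 116.4° ✓; |NC| = 9.300 ✓; ∠NCQ = 68.30° ✓; |CQ| = 12.40 ✓; ∠(CQ, QW) = 84.20° ✗; |QW| = 18.40 ✓.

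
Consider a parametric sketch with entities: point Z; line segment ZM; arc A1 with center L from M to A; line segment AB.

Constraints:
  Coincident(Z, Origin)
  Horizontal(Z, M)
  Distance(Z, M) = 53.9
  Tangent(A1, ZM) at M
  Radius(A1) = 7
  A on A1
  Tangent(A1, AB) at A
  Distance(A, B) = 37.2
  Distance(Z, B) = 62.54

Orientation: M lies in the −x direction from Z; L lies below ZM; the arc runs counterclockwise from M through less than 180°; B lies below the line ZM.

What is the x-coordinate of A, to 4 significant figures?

-60.26

Z is at the origin; ZM is horizontal with |ZM| = 53.9 and M on the −x side, so M = (-53.90, 0.000). Tangency of A1 to ZM means the radius LM is perpendicular to ZM, so L = M + (0, -7) = (-53.90, -7.000). Since LA ⟂ AB (tangency), |LB| = √(7.0² + 37.2²) = 37.85 regardless of where A sits on A1. So B lies on both circle(Z, 62.54) and circle(L, 37.85); the below-ZM intersection is B = (-44.72, -43.72). A is the foot of the tangent from B: A = (-60.26, -9.925).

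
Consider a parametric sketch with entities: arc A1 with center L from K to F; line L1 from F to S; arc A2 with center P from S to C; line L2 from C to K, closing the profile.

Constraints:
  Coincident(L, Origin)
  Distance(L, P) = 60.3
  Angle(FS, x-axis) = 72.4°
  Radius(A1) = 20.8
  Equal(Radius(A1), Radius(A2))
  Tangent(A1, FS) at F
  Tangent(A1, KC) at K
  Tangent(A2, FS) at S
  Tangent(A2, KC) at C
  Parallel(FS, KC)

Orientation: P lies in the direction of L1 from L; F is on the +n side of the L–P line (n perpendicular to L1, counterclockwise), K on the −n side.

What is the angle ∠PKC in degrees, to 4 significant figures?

19.03°

The slot axis is L1's direction at 72.4°, so u = (cos 72.4°, sin 72.4°) = (0.3024, 0.9532) and n = (−sin 72.4°, cos 72.4°) = (-0.9532, 0.3024). L is at the origin and P lies 60.3 along u from L, so P = 60.3·u = (18.23, 57.48). Tangency of A1 to both parallel lines with radius 20.8 puts F and K at L ± 20.8·n: F = (-19.83, 6.289), K = (19.83, -6.289). Equal radii place S and C the same way about P: S = P + 20.8·n = (-1.593, 63.77), C = P − 20.8·n = (38.06, 51.19). Then cos ∠PKC = KP·KC / (|KP||KC|), giving 19.03°.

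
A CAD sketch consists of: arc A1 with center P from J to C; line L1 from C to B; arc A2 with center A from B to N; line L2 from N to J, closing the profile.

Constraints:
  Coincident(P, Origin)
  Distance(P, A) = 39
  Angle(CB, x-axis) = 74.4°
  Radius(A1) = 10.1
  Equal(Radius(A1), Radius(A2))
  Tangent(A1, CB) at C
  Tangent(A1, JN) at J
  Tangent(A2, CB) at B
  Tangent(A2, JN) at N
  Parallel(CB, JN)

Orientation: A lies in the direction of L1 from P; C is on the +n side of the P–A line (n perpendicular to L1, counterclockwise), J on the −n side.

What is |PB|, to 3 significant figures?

40.3

Tangency of A1 to both parallel lines with radius 10.1 puts C and J at P ± 10.1·n: C = (-9.73, 2.72), J = (9.73, -2.72). Equal radii place B and N the same way about A: B = A + 10.1·n = (0.760, 40.3), N = A − 10.1·n = (20.2, 34.8). Then |PB| = |B − P| = 40.3.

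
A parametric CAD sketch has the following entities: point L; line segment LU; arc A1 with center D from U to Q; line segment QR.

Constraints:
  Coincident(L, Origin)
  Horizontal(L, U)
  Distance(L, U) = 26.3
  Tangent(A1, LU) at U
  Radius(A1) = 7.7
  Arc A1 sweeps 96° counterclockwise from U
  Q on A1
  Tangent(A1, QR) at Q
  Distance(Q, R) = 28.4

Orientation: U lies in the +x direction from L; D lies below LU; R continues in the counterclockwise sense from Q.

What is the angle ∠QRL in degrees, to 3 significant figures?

24.5°

L is at the origin; L and U share the same y with |LU| = 26.3 and U on the +x side, so U = (26.3, 0.00). Tangency of A1 to LU means the radius DU is perpendicular to LU, so D = U + (0, -7.7) = (26.3, -7.70). On A1, U sits at bearing 90° from D; a 96° counterclockwise sweep puts Q at bearing 186°, so Q = D + 7.7·(cos 186°, sin 186°) = (18.6, -8.50). The tangent condition forces DQ to be normal to QR, so QR runs along (−sin 186°, cos 186°); with |QR| = 28.4, R = (21.6, -36.7). Then cos ∠QRL = RQ·RL / (|RQ||RL|), giving 24.5°.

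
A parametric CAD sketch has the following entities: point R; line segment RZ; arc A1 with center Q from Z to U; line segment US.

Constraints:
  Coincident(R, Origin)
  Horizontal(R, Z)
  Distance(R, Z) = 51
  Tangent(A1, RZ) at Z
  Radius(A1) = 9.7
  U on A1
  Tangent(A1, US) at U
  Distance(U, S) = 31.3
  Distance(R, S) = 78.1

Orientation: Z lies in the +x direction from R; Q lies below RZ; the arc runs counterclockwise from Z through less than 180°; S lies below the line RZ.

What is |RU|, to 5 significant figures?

47.881

Checks: |QU| = 9.700 ✓; ∠(QU, US) = 90.00° ✓; |US| = 31.30 ✓; |RS| = 78.10 ✓.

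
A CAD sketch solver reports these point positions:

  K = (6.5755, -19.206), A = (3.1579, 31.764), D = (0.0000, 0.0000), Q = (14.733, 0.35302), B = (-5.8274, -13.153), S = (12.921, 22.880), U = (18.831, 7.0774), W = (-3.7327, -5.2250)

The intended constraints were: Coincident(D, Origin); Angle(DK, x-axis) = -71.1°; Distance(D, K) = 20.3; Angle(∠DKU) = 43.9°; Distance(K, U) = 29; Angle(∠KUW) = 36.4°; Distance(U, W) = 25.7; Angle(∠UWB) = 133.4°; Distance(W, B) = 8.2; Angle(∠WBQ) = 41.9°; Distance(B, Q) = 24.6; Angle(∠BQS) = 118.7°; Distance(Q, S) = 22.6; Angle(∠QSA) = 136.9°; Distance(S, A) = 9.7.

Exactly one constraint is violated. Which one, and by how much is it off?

Distance(S, A) = 9.7 — off by 3.50.

D = (0.00, 0.00) ✓; DK at -71.10° ✓; |DK| = 20.30 ✓; ∠DKU = 43.90° ✓; |KU| = 29.00 ✓; ∠KUW = 36.40° ✓; |UW| = 25.70 ✓; ∠UWB = 133.4° ✓; |WB| = 8.200 ✓; ∠WBQ = 41.90° ✓; |BQ| = 24.60 ✓; ∠BQS = 118.7° ✓; |QS| = 22.60 ✓; ∠QSA = 136.9° ✓; |SA| = 13.20 ✗.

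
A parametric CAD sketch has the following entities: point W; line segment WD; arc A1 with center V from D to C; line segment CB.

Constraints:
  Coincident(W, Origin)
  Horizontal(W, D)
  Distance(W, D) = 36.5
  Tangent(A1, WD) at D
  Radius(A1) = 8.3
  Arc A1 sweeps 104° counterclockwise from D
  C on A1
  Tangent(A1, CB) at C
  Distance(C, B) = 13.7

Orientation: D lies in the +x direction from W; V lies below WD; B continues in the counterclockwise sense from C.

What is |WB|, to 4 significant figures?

39.57

W is at the origin; WD is horizontal with |WD| = 36.5 and D on the +x side, so D = (36.50, 0.000). A1 meets WD tangentially, so VD is at right angles to WD, so V = D + (0, -8.3) = (36.50, -8.300). On A1, D sits at bearing 90° from V; a 104° counterclockwise sweep puts C at bearing 194°, so C = V + 8.3·(cos 194°, sin 194°) = (28.45, -10.31). Tangency of A1 to CB means the radius VC is perpendicular to CB, so CB runs along (−sin 194°, cos 194°); with |CB| = 13.7, B = (31.76, -23.60). Then |WB| = |B − W| = 39.57.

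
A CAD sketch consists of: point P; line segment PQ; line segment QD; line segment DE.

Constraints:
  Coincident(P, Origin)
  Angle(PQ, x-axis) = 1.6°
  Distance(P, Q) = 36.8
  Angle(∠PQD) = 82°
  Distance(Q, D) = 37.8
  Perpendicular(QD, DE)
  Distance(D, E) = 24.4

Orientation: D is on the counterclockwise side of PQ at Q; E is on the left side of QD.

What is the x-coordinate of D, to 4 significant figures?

30.48

P is at the origin; PQ runs at 1.6° with length 36.8, so Q = 36.8·(cos 1.6°, sin 1.6°) = (36.79, 1.028). ∠PQD = 82.0°, so QD runs at 1.6° + (180° − 82.0°) = 99.60° from the x-axis; with |QD| = 37.8, D = Q + 37.8·(cos 99.60°, sin 99.60°) = (30.48, 38.30). So D.x = 30.48.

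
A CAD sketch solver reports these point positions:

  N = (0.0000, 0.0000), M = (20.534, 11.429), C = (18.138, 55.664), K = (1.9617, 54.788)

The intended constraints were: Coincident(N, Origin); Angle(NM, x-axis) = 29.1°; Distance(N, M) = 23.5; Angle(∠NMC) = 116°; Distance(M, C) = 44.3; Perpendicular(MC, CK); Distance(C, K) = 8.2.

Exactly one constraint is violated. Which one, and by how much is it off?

Distance(C, K) = 8.2 — off by 8.00.

N = (0.00, 0.00) ✓; NM at 29.10° ✓; |NM| = 23.50 ✓; ∠NMC = 116.0° ✓; |MC| = 44.30 ✓; ∠(MC, CK) = 90.00° ✓; |CK| = 16.20 ✗.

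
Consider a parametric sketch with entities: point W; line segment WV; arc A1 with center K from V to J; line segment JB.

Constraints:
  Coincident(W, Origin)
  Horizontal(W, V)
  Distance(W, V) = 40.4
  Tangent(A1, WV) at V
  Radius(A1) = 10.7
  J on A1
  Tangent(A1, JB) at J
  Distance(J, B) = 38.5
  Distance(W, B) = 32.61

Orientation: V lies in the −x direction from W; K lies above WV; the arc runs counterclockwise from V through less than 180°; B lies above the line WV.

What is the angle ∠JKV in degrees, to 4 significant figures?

47.65°

Checks: |KJ| = 10.70 ✓; ∠(KJ, JB) = 90.00° ✓; |JB| = 38.50 ✓; |WB| = 32.61 ✓.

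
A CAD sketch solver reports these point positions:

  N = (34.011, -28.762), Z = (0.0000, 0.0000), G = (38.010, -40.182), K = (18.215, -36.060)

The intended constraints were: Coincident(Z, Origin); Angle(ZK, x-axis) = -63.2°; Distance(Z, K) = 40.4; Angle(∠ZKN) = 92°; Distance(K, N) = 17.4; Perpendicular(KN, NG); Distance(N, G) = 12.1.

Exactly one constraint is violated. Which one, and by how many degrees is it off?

Perpendicular(KN, NG) — off by 5.50°.

Z = (0.00, 0.00) ✓; ZK at -63.20° ✓; |ZK| = 40.40 ✓; ∠ZKN = 92.00° ✓; |KN| = 17.40 ✓; ∠(KN, NG) = 95.50° ✗; |NG| = 12.10 ✓.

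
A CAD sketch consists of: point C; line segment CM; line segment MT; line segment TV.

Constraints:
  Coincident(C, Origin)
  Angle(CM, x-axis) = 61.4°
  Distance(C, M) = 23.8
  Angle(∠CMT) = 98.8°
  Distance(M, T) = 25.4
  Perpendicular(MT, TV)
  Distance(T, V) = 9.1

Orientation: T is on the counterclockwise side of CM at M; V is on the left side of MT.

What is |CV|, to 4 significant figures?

32.42

C is at the origin; CM runs at 61.4° with length 23.8, so M = 23.8·(cos 61.4°, sin 61.4°) = (11.39, 20.90). ∠CMT = 98.8°, so MT runs at 61.4° + (180° − 98.8°) = 142.6° from the x-axis; with |MT| = 25.4, T = M + 25.4·(cos 142.6°, sin 142.6°) = (-8.785, 36.32). MT ⟂ TV; with |TV| = 9.1 on the left of MT, V = T + 9.1·(-0.6074, -0.7944) = (-14.31, 29.09). Then |CV| = |V − C| = 32.42.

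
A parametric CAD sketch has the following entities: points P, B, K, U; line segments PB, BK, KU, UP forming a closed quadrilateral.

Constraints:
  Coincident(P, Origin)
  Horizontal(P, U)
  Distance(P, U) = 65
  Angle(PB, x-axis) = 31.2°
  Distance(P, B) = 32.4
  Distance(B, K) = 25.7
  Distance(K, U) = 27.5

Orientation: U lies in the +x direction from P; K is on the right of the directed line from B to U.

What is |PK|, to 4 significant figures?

38.88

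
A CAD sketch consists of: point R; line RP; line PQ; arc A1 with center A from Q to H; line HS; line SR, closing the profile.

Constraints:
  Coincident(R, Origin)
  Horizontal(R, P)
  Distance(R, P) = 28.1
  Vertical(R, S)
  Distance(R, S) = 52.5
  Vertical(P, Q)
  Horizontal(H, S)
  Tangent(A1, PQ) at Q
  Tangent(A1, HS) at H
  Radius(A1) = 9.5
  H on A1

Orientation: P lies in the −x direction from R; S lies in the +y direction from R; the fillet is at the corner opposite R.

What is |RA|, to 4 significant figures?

46.85

RS is vertical with |RS| = 52.5 and S on the +y side, so S = (0.000, 52.50). The virtual corner opposite R is at (-28.10, 52.50). Since A1 is tangent to PQ there, AQ ⟂ PQ and tangency of A1 to HS means the radius AH is perpendicular to HS, with radius 9.5, so the center A sits 9.5 in from both sides at A = (-18.60, 43.00). Then |RA| = |A − R| = 46.85.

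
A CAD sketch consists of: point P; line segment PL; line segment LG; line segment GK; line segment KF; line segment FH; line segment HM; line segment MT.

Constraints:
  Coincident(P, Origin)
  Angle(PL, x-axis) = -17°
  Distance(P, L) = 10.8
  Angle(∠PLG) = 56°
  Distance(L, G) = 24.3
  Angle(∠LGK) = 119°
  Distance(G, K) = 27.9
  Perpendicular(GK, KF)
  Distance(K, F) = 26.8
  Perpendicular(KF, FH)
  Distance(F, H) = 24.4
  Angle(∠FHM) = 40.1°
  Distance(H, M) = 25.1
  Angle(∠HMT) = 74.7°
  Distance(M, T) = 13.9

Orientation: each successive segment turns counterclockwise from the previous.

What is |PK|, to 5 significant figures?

35.342

P is at the origin; PL runs at -17.0° with length 10.8, so L = (10.328, -3.1576). ∠PLG = 56.0° gives LG at 107.00° from the x-axis; with |LG| = 24.3, G = (3.2235, 20.081). ∠LGK = 119.0° gives GK at 168.00° from the x-axis; with |GK| = 27.9, K = (-24.067, 25.881). Then |PK| = |K − P| = 35.342.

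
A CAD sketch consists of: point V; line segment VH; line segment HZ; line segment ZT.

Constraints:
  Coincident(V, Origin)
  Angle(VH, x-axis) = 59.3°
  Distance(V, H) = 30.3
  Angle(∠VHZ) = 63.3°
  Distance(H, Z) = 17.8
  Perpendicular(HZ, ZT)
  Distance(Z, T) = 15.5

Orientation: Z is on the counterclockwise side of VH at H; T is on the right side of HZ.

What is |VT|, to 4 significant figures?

42.77

V is at the origin; VH runs at 59.3° with length 30.3, so H = 30.3·(cos 59.3°, sin 59.3°) = (15.47, 26.05). ∠VHZ = 63.3°, so HZ runs at 59.3° + (180° − 63.3°) = 176.0° from the x-axis; with |HZ| = 17.8, Z = H + 17.8·(cos 176.0°, sin 176.0°) = (-2.287, 27.30). HZ is perpendicular to ZT; with |ZT| = 15.5 on the right of HZ, T = Z + 15.5·(0.06976, 0.9976) = (-1.206, 42.76). Then |VT| = |T − V| = 42.77.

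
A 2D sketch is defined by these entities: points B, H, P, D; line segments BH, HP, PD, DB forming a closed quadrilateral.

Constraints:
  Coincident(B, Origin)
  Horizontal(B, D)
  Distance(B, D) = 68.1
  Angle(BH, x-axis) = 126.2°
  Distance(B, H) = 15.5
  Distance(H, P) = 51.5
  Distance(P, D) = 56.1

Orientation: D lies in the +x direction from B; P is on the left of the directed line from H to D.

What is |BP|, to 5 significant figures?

53.861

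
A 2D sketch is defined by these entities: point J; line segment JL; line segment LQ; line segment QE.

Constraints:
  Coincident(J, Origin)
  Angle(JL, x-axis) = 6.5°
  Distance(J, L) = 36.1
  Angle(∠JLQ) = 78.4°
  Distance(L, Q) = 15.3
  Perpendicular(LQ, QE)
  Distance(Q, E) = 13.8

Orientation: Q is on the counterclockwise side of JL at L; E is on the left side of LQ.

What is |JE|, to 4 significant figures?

23.01

J is at the origin; JL runs at 6.5° with length 36.1, so L = 36.1·(cos 6.5°, sin 6.5°) = (35.87, 4.087). ∠JLQ = 78.4°, so LQ runs at 6.5° + (180° − 78.4°) = 108.1° from the x-axis; with |LQ| = 15.3, Q = L + 15.3·(cos 108.1°, sin 108.1°) = (31.11, 18.63). The perpendicularity gives QE at right angles to LQ; with |QE| = 13.8 on the left of LQ, E = Q + 13.8·(-0.9505, -0.3107) = (18.00, 14.34). Then |JE| = |E − J| = 23.01.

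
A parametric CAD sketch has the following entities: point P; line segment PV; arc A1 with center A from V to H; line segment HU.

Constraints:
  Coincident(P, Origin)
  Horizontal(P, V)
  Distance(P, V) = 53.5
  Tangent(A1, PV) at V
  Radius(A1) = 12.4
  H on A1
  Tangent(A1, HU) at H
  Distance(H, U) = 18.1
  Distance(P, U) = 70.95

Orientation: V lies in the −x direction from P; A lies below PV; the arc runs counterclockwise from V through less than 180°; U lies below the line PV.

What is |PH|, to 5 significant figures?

67.277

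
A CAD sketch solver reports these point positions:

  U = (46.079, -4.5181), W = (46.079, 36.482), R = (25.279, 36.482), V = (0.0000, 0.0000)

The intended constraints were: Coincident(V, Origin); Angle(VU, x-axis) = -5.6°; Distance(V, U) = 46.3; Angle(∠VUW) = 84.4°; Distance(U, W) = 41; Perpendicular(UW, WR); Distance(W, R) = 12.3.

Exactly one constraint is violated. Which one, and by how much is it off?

Distance(W, R) = 12.3 — off by 8.50.

V = (0.00, 0.00) ✓; VU at -5.600° ✓; |VU| = 46.30 ✓; ∠VUW = 84.40° ✓; |UW| = 41.00 ✓; ∠(UW, WR) = 90.00° ✓; |WR| = 20.80 ✗.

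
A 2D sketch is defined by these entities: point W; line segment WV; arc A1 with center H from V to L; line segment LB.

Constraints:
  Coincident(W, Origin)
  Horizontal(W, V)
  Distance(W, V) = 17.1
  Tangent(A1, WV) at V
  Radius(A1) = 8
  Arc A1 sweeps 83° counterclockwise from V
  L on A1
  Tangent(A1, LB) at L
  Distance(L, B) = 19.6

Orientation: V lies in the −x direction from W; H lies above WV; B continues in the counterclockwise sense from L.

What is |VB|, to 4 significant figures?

28.42

On A1, V sits at bearing -90° from H; an 83° counterclockwise sweep puts L at bearing -7°, so L = H + 8.0·(cos -7°, sin -7°) = (-9.160, 7.025). The tangent condition forces HL to be normal to LB, so LB runs along (−sin -7°, cos -7°); with |LB| = 19.6, B = (-6.771, 26.48). Then |VB| = |B − V| = 28.42.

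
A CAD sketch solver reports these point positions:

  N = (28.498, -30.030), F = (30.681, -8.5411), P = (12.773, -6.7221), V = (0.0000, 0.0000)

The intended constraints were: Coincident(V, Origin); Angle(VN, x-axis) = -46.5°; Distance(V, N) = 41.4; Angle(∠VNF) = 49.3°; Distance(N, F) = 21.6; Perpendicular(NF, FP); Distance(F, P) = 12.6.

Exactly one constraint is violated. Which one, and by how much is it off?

Distance(F, P) = 12.6 — off by 5.40.

V = (0.00, 0.00) ✓; VN at -46.50° ✓; |VN| = 41.40 ✓; ∠VNF = 49.30° ✓; |NF| = 21.60 ✓; ∠(NF, FP) = 90.00° ✓; |FP| = 18.00 ✗.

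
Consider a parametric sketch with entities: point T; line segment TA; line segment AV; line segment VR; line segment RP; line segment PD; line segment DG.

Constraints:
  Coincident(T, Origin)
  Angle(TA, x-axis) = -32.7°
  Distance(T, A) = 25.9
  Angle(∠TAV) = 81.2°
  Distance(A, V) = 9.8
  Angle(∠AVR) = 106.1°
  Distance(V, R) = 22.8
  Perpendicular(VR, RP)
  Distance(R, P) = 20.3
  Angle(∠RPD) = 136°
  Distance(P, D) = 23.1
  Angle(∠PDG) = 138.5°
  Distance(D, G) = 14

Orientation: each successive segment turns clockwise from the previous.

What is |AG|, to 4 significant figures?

28.95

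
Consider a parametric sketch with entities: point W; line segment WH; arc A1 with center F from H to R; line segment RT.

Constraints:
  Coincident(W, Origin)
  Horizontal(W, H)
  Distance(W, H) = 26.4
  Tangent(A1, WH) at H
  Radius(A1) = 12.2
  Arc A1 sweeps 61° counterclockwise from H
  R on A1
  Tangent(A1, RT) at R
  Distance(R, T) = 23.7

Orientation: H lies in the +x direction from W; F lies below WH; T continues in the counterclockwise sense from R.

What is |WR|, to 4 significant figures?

16.94

W is at the origin; W and H share the same y with |WH| = 26.4 and H on the +x side, so H = (26.40, 0.000). The tangent condition forces FH to be normal to WH, so F = H + (0, -12.2) = (26.40, -12.20). On A1, H sits at bearing 90° from F; a 61° counterclockwise sweep puts R at bearing 151°, so R = F + 12.2·(cos 151°, sin 151°) = (15.73, -6.285). Then |WR| = |R − W| = 16.94.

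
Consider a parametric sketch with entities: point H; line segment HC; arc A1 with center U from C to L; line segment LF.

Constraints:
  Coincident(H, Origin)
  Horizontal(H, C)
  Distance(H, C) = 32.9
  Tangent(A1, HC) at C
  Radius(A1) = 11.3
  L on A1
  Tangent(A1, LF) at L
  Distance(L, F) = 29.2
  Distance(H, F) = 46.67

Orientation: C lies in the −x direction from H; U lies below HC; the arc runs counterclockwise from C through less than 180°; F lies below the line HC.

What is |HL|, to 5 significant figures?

45.490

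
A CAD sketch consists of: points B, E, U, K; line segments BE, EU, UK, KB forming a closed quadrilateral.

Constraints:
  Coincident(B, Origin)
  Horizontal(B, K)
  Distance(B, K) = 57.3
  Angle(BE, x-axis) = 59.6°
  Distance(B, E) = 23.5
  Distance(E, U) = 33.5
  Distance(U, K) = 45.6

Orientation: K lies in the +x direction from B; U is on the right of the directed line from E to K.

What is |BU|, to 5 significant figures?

18.976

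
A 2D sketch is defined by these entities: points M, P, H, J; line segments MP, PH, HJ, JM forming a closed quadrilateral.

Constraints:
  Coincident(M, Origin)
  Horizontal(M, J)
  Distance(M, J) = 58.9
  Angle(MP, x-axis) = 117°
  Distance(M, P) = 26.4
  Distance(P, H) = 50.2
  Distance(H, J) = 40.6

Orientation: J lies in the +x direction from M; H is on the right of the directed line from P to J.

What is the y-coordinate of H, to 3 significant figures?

-14.4

Checks: M.y = 0.00, J.y = 0.00 ✓; |PH| = 50.20 ✓; |HJ| = 40.60 ✓.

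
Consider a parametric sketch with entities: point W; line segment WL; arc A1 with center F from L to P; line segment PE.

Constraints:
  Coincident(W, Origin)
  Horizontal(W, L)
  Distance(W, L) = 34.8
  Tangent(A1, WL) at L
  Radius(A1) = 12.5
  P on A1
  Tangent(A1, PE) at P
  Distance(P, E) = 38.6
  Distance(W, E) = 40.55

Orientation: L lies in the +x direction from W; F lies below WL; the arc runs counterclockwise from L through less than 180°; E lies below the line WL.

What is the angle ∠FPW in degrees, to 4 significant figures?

166.2°

Checks: |FP| = 12.50 ✓; ∠(FP, PE) = 90.00° ✓; |PE| = 38.60 ✓; |WE| = 40.55 ✓.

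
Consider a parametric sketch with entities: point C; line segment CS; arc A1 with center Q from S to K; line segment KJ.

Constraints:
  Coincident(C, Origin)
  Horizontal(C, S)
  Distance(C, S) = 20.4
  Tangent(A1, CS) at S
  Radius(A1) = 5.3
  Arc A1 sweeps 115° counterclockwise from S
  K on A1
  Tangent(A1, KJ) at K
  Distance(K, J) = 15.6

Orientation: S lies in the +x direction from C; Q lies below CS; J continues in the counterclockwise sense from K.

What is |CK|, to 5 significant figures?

17.323

C is at the origin; CS is horizontal with |CS| = 20.4 and S on the +x side, so S = (20.400, 0.0000). Since A1 is tangent to CS there, QS ⟂ CS, so Q = S + (0, -5.3) = (20.400, -5.3000). On A1, S sits at bearing 90° from Q; a 115° counterclockwise sweep puts K at bearing 205°, so K = Q + 5.3·(cos 205°, sin 205°) = (15.597, -7.5399). Then |CK| = |K − C| = 17.323.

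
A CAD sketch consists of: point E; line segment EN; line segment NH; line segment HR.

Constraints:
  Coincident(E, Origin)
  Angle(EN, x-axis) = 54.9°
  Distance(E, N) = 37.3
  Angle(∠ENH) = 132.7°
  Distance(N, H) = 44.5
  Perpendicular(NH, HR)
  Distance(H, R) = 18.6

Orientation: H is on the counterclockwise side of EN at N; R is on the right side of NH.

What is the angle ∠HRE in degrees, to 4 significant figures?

56.61°

∠ENH = 132.7°, so NH runs at 54.9° + (180° − 132.7°) = 102.2° from the x-axis; with |NH| = 44.5, H = N + 44.5·(cos 102.2°, sin 102.2°) = (12.04, 74.01). NH ⟂ HR; with |HR| = 18.6 on the right of NH, R = H + 18.6·(0.9774, 0.2113) = (30.22, 77.94). Then cos ∠HRE = RH·RE / (|RH||RE|), giving 56.61°.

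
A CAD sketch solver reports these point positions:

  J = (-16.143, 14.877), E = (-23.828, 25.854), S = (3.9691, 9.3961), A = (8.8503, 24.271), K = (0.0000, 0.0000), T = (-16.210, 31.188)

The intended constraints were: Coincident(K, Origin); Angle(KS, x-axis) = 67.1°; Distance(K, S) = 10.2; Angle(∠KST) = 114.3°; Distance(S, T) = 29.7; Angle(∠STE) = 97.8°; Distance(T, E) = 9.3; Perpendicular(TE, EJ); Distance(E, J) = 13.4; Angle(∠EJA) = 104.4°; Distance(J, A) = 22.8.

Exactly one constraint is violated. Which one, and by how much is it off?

Distance(J, A) = 22.8 — off by 3.90.

K = (0.00, 0.00) ✓; KS at 67.10° ✓; |KS| = 10.20 ✓; ∠KST = 114.3° ✓; |ST| = 29.70 ✓; ∠STE = 97.80° ✓; |TE| = 9.300 ✓; ∠(TE, EJ) = 90.00° ✓; |EJ| = 13.40 ✓; ∠EJA = 104.4° ✓; |JA| = 26.70 ✗.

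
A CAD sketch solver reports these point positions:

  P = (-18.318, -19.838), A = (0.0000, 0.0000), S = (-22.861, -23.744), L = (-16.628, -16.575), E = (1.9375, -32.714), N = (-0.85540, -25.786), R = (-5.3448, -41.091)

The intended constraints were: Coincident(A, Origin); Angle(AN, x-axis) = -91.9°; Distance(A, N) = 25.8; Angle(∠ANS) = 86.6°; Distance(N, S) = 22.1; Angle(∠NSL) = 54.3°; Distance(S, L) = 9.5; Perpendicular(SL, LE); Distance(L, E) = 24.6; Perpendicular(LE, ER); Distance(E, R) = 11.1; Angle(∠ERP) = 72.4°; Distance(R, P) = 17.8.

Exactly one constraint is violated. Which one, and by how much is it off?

Distance(R, P) = 17.8 — off by 7.10.

A = (0.00, 0.00) ✓; AN at -91.90° ✓; |AN| = 25.80 ✓; ∠ANS = 86.60° ✓; |NS| = 22.10 ✓; ∠NSL = 54.30° ✓; |SL| = 9.500 ✓; ∠(SL, LE) = 90.00° ✓; |LE| = 24.60 ✓; ∠(LE, ER) = 90.00° ✓; |ER| = 11.10 ✓; ∠ERP = 72.40° ✓; |RP| = 24.90 ✗.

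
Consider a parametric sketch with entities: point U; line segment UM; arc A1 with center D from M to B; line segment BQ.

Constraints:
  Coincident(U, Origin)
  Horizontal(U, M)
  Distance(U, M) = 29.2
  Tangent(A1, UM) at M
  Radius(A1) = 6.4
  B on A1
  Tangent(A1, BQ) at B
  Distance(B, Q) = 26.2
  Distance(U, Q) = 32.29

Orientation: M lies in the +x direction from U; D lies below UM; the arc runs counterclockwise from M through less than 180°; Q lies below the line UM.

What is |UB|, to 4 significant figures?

23.56

Checks: |DB| = 6.400 ✓; ∠(DB, BQ) = 90.00° ✓; |BQ| = 26.20 ✓; |UQ| = 32.29 ✓.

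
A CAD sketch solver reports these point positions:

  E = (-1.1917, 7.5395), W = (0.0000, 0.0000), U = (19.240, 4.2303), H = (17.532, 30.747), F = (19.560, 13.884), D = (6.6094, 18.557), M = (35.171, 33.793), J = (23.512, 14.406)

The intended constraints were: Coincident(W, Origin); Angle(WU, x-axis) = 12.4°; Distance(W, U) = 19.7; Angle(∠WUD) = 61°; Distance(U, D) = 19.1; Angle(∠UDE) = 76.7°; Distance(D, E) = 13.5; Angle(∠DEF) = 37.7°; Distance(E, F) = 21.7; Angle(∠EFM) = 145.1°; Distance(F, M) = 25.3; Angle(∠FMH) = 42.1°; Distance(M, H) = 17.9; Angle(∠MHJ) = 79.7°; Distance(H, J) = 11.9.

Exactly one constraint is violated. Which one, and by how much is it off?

Distance(H, J) = 11.9 — off by 5.50.

W = (0.00, 0.00) ✓; WU at 12.40° ✓; |WU| = 19.70 ✓; ∠WUD = 61.00° ✓; |UD| = 19.10 ✓; ∠UDE = 76.70° ✓; |DE| = 13.50 ✓; ∠DEF = 37.70° ✓; |EF| = 21.70 ✓; ∠EFM = 145.1° ✓; |FM| = 25.30 ✓; ∠FMH = 42.10° ✓; |MH| = 17.90 ✓; ∠MHJ = 79.70° ✓; |HJ| = 17.40 ✗.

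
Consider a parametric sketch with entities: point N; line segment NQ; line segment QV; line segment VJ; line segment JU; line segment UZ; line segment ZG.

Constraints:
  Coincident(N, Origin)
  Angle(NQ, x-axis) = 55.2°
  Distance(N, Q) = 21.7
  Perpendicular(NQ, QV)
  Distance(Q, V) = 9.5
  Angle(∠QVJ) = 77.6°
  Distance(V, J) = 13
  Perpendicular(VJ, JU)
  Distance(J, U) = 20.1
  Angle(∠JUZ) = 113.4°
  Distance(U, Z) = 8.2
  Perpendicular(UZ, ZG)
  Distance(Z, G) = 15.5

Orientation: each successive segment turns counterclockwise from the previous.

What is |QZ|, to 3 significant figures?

14.5

N is at the origin; NQ runs at 55.2° with length 21.7, so Q = (12.4, 17.8). NQ is perpendicular to QV, so QV runs at 145°; with |QV| = 9.5, V = (4.58, 23.2). ∠QVJ = 77.6° gives VJ at -112° from the x-axis; with |VJ| = 13.0, J = (-0.370, 11.2). VJ is perpendicular to JU, so JU runs at -22.4°; with |JU| = 20.1, U = (18.2, 3.56). ∠JUZ = 113.4° gives UZ at 44.2° from the x-axis; with |UZ| = 8.2, Z = (24.1, 9.28). Then |QZ| = |Z − Q| = 14.5.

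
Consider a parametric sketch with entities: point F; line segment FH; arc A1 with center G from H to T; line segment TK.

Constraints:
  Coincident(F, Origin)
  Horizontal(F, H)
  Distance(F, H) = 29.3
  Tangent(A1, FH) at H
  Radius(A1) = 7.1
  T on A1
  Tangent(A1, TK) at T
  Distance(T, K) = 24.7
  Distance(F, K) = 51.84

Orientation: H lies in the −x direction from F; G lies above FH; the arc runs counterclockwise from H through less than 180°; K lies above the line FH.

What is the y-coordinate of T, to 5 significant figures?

12.425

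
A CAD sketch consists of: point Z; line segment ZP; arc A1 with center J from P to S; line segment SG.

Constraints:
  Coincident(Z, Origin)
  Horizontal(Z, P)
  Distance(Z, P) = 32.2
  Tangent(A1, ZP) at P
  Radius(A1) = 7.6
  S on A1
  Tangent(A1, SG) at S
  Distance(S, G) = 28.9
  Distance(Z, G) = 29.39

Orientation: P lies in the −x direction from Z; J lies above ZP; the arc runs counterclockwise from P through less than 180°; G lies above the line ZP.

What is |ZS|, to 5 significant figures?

26.067

Checks: |JS| = 7.600 ✓; ∠(JS, SG) = 90.00° ✓; |SG| = 28.90 ✓; |ZG| = 29.39 ✓.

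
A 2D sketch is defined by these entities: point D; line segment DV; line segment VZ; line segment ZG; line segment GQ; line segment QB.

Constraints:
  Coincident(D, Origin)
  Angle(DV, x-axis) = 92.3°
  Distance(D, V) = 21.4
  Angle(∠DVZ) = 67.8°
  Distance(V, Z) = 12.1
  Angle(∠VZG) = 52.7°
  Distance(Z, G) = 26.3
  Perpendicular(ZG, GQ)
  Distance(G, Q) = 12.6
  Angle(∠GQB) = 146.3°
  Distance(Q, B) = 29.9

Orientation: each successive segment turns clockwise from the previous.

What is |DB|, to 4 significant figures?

47.06

D is at the origin; DV runs at 92.3° with length 21.4, so V = (-0.8588, 21.38). ∠DVZ = 67.8° gives VZ at -19.90° from the x-axis; with |VZ| = 12.1, Z = (10.52, 17.26). ∠VZG = 52.7° gives ZG at -147.2° from the x-axis; with |ZG| = 26.3, G = (-11.59, 3.017). The perpendicularity gives GQ at right angles to ZG, so GQ runs at 122.8°; with |GQ| = 12.6, Q = (-18.41, 13.61). ∠GQB = 146.3° gives QB at 89.10° from the x-axis; with |QB| = 29.9, B = (-17.94, 43.50). Then |DB| = |B − D| = 47.06.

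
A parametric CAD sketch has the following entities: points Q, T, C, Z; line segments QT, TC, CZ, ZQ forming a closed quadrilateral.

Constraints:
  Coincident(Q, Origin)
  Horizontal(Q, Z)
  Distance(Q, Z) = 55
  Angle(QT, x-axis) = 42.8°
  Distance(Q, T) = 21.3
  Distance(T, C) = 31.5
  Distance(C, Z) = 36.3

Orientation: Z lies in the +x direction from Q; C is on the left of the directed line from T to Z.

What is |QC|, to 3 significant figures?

52.7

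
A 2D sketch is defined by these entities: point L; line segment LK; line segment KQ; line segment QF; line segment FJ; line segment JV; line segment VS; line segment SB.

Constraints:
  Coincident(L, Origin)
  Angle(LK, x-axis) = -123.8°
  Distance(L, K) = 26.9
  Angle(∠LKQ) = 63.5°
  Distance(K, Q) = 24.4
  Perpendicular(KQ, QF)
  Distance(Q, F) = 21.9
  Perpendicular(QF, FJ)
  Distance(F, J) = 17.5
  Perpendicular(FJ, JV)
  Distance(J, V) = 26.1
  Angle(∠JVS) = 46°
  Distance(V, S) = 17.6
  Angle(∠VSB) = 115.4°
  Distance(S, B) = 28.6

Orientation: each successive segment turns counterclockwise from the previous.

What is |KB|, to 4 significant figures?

36.65

L is at the origin; LK runs at -123.8° with length 26.9, so K = (-14.96, -22.35). ∠LKQ = 63.5° gives KQ at -7.300° from the x-axis; with |KQ| = 24.4, Q = (9.238, -25.45). KQ ⟂ QF, so QF runs at 82.70°; with |QF| = 21.9, F = (12.02, -3.731). QF ⟂ FJ, so FJ runs at 172.7°; with |FJ| = 17.5, J = (-5.338, -1.508). FJ ⟂ JV, so JV runs at -97.30°; with |JV| = 26.1, V = (-8.654, -27.40). ∠JVS = 46.0° gives VS at 36.70° from the x-axis; with |VS| = 17.6, S = (5.457, -16.88). ∠VSB = 115.4° gives SB at 101.3° from the x-axis; with |SB| = 28.6, B = (-0.1468, 11.17). Then |KB| = |B − K| = 36.65.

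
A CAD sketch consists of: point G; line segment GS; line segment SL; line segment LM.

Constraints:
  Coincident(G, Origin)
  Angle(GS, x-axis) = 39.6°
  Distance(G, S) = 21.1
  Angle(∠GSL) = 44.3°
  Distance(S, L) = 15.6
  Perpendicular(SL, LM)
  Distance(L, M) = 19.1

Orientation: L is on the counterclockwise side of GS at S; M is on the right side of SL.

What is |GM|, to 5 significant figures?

33.840

G is at the origin; GS runs at 39.6° with length 21.1, so S = 21.1·(cos 39.6°, sin 39.6°) = (16.258, 13.450). ∠GSL = 44.3°, so SL runs at 39.6° + (180° − 44.3°) = 175.30° from the x-axis; with |SL| = 15.6, L = S + 15.6·(cos 175.30°, sin 175.30°) = (0.71029, 14.728). SL ⟂ LM; with |LM| = 19.1 on the right of SL, M = L + 19.1·(0.081939, 0.99664) = (2.2753, 33.764). Then |GM| = |M − G| = 33.840.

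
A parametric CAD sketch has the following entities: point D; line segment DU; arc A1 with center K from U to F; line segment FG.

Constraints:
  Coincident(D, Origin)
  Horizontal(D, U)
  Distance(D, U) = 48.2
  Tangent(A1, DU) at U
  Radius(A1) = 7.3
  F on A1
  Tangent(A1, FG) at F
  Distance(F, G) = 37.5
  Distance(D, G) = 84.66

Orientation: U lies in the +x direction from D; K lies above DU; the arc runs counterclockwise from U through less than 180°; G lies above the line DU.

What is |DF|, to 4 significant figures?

53.52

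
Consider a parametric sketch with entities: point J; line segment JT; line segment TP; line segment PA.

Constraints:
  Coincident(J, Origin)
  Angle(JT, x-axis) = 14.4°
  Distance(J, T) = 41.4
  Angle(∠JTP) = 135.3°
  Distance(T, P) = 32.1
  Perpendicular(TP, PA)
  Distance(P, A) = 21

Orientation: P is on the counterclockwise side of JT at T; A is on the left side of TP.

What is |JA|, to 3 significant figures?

62.1

J is at the origin; JT runs at 14.4° with length 41.4, so T = 41.4·(cos 14.4°, sin 14.4°) = (40.1, 10.3). ∠JTP = 135.3°, so TP runs at 14.4° + (180° − 135.3°) = 59.1° from the x-axis; with |TP| = 32.1, P = T + 32.1·(cos 59.1°, sin 59.1°) = (56.6, 37.8). TP is perpendicular to PA; with |PA| = 21.0 on the left of TP, A = P + 21.0·(-0.858, 0.514) = (38.6, 48.6). Then |JA| = |A − J| = 62.1.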